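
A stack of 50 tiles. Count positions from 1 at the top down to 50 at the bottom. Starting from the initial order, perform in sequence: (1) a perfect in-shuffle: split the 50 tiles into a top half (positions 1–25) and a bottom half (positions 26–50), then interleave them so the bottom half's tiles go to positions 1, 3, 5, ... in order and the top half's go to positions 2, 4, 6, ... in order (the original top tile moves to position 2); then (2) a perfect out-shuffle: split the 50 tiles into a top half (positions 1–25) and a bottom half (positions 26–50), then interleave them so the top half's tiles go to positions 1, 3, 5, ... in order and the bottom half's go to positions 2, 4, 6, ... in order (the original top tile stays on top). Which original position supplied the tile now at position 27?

Undo the operations in reverse order, starting from position 27:
  undo op 2 (out-shuffle, from top half): 27 ← 14
  undo op 1 (in-shuffle, from top half): 14 ← 7
So the tile at position 27 came from original position 7.

7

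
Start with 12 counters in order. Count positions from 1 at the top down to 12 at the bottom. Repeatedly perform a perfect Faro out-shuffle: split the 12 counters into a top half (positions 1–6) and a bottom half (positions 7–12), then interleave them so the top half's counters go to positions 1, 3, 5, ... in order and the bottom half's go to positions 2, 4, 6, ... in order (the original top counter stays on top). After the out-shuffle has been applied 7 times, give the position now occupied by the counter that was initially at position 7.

Track the counter's position through each out-shuffle:
7 → 2 → 3 → 5 → 9 → 6 → 11 → 10

10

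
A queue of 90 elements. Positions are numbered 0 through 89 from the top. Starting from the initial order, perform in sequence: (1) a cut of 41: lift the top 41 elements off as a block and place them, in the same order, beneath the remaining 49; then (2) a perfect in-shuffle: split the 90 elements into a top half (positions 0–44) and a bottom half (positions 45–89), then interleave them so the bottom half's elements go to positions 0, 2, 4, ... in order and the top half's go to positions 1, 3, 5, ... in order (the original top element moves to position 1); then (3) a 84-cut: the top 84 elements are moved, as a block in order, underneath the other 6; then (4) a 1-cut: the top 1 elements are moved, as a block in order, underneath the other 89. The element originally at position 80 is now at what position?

Track the element from position 80 forward through each operation:
  after op 1 (cut 41): 80 → 39
  after op 2 (in-shuffle): 39 → 79
  after op 3 (cut 84): 79 → 85
  after op 4 (cut 1): 85 → 84

84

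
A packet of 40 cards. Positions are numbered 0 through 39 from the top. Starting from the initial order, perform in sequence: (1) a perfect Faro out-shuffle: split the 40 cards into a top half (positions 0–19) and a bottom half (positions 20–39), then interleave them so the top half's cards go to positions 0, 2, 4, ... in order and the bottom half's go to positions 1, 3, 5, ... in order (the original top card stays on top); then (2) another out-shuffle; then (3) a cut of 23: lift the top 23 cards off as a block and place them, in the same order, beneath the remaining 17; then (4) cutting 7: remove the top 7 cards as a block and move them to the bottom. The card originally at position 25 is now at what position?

32

Track the card from position 25 forward through each operation:
  after op 1 (out-shuffle): 25 → 11
  after op 2 (out-shuffle): 11 → 22
  after op 3 (cut 23): 22 → 39
  after op 4 (cut 7): 39 → 32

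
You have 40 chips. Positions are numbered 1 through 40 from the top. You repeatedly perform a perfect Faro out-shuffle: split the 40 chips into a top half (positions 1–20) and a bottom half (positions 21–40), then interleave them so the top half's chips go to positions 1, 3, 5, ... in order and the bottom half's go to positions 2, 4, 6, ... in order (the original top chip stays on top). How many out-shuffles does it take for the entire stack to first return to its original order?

12

The out-shuffle permutes the 40 positions with cycle lengths [1, 1, 2, 12, 12, 12].
Every chip is home exactly when every cycle has completed a whole number of laps, i.e. after lcm(1, 2, 12) = 12 out-shuffles.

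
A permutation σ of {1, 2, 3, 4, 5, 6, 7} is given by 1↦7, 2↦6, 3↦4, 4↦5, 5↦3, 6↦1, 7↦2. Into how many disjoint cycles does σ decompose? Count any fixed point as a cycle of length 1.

Cycle decomposition: (1 7 2 6) (3 4 5).
2 cycles.

2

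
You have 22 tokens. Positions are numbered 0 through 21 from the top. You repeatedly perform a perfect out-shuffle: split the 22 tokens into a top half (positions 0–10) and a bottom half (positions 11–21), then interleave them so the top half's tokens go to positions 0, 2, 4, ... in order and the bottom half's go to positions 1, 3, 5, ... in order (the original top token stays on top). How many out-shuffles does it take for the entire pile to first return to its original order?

The out-shuffle permutes the 22 positions with cycle lengths [1, 1, 2, 3, 3, 6, 6].
Every token is home exactly when every cycle has completed a whole number of laps, i.e. after lcm(1, 2, 3, 6) = 6 out-shuffles.

6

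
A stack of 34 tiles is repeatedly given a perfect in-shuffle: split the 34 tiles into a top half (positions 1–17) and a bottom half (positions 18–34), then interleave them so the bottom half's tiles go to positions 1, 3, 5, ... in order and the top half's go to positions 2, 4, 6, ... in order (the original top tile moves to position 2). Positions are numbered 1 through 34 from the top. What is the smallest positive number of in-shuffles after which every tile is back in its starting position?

The in-shuffle permutes the 34 positions with cycle lengths [3, 3, 4, 12, 12].
Every tile is home exactly when every cycle has completed a whole number of laps, i.e. after lcm(3, 4, 12) = 12 in-shuffles.

12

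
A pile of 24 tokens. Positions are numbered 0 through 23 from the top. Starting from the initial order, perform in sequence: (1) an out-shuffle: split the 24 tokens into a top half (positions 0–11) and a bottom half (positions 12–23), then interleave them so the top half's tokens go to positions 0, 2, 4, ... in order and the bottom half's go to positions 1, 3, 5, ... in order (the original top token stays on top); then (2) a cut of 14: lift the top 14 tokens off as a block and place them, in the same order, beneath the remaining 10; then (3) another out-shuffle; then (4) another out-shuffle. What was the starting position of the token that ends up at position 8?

Undo the operations in reverse order, starting from position 8:
  undo op 4 (out-shuffle, from top half): 8 ← 4
  undo op 3 (out-shuffle, from top half): 4 ← 2
  undo op 2 (cut 14): 2 ← 16
  undo op 1 (out-shuffle, from top half): 16 ← 8
So the token at position 8 came from original position 8.

8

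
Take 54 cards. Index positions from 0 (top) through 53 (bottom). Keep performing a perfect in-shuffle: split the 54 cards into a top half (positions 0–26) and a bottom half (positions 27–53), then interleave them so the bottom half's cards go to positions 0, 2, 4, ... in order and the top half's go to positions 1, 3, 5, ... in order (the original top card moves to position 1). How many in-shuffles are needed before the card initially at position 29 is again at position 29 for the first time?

10

Follow position 29 under repeated in-shuffles:
29 → 4 → 9 → 19 → 39 → 24 → 49 → 44 → 34 → 14 → 29
It first returns after 10 in-shuffles.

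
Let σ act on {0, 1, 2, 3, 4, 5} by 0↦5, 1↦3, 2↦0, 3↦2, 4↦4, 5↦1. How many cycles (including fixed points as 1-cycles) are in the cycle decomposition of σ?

Cycle decomposition: (0 5 1 3 2) (4).
2 cycles.

2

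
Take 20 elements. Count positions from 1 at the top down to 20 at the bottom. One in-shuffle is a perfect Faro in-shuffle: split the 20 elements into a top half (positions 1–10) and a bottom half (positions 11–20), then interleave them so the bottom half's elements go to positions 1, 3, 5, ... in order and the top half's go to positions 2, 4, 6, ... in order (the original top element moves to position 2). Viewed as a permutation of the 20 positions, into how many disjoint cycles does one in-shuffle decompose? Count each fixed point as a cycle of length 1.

5

Trace each unvisited position around until it returns:
(1 2 4 8 16 11) (3 6 12) (5 10 20 19 17 13) (7 14) (9 18 15)
5 cycles in total.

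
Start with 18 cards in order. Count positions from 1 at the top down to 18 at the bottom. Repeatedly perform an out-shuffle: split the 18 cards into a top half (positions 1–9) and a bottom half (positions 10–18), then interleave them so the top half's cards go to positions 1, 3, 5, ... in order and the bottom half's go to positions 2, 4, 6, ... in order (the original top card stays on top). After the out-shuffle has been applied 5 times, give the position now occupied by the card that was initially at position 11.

15

Track the card's position through each out-shuffle:
11 → 4 → 7 → 13 → 8 → 15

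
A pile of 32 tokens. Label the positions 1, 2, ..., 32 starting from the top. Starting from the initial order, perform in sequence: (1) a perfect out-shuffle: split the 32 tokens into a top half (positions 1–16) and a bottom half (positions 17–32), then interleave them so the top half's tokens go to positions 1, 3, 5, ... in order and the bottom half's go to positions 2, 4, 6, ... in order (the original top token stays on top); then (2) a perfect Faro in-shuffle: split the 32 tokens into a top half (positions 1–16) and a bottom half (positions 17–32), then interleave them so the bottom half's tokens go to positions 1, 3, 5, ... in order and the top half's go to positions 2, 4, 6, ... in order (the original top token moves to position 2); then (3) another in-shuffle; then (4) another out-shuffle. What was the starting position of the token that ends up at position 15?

Undo the operations in reverse order, starting from position 15:
  undo op 4 (out-shuffle, from top half): 15 ← 8
  undo op 3 (in-shuffle, from top half): 8 ← 4
  undo op 2 (in-shuffle, from top half): 4 ← 2
  undo op 1 (out-shuffle, from bottom half): 2 ← 17
So the token at position 15 came from original position 17.

17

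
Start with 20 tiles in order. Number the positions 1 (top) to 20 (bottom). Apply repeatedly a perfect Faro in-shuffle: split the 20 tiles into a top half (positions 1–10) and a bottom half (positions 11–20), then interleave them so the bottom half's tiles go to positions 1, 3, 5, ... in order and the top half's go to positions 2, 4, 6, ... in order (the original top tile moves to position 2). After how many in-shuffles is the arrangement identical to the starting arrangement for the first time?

The in-shuffle permutes the 20 positions with cycle lengths [2, 3, 3, 6, 6].
Every tile is home exactly when every cycle has completed a whole number of laps, i.e. after lcm(2, 3, 6) = 6 in-shuffles.

6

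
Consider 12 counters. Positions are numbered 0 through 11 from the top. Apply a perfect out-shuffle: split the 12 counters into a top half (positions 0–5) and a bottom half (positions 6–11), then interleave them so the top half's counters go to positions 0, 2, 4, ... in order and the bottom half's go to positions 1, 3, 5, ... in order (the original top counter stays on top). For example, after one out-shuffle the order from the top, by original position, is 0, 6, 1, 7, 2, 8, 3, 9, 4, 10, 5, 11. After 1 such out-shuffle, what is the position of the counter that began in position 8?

5

Track the counter's position through each out-shuffle:
8 → 5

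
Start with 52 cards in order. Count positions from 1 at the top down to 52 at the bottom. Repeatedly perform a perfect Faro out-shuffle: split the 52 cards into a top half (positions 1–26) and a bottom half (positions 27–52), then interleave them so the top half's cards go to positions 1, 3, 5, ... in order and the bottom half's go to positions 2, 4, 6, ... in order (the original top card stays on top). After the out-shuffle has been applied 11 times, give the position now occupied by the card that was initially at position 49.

Track the card's position through each out-shuffle:
49 → 46 → 40 → 28 → 4 → 7 → 13 → 25 → 49 → 46 → 40 → 28

28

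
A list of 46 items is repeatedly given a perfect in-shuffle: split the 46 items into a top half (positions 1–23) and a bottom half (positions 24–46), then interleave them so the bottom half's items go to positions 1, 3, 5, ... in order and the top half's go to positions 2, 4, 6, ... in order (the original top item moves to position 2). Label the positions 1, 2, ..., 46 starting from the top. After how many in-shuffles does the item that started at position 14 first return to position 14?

23

Follow position 14 under repeated in-shuffles:
14 → 28 → 9 → 18 → 36 → 25 → 3 → 6 → ... → 14 (length 23)
It first returns after 23 in-shuffles.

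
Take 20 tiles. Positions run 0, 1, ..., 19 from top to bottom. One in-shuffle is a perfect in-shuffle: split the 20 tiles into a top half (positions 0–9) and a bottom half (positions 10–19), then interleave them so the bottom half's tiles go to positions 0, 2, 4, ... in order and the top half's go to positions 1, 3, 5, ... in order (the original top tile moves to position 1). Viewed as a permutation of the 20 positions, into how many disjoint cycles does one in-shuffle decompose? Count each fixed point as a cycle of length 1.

Trace each unvisited position around until it returns:
(0 1 3 7 15 10) (2 5 11) (4 9 19 18 16 12) (6 13) (8 17 14)
5 cycles in total.

5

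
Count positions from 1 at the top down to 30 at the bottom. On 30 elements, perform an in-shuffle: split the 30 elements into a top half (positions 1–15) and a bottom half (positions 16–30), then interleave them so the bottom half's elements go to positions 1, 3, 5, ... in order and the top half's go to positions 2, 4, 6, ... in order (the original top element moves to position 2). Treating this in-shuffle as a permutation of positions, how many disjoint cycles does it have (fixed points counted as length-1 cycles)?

6

Trace each unvisited position around until it returns:
(1 2 4 8 16) (3 6 12 24 17) (5 10 20 9 18) (7 14 28 25 19) (11 22 13 26 21) (15 30 29 27 23)
6 cycles in total.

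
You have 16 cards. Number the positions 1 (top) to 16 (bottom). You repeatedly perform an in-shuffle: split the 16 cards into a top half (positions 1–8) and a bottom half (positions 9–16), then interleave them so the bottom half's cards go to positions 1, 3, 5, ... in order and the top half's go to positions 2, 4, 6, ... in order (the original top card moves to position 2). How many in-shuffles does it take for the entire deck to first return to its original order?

The in-shuffle permutes the 16 positions with cycle lengths [8, 8].
Every card is home exactly when every cycle has completed a whole number of laps, i.e. after lcm(8) = 8 in-shuffles.

8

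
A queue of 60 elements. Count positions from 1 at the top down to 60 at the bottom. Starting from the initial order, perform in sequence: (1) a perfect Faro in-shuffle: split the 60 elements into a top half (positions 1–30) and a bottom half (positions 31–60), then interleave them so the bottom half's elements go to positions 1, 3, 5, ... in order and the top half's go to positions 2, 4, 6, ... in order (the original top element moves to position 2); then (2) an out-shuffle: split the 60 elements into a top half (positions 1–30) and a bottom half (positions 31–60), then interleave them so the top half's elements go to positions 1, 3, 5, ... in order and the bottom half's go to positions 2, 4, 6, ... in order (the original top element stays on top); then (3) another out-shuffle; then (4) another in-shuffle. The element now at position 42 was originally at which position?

3

Undo the operations in reverse order, starting from position 42:
  undo op 4 (in-shuffle, from top half): 42 ← 21
  undo op 3 (out-shuffle, from top half): 21 ← 11
  undo op 2 (out-shuffle, from top half): 11 ← 6
  undo op 1 (in-shuffle, from top half): 6 ← 3
So the element at position 42 came from original position 3.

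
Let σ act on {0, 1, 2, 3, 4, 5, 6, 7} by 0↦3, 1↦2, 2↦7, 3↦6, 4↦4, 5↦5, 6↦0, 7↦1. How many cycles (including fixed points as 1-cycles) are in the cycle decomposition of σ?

Cycle decomposition: (0 3 6) (1 2 7) (4) (5).
4 cycles.

4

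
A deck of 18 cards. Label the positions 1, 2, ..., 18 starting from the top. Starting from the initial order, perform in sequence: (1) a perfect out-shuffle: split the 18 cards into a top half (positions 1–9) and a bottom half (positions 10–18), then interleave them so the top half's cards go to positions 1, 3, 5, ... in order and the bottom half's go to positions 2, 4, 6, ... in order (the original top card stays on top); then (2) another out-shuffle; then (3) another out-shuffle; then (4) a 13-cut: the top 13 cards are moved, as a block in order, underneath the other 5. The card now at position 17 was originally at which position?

13

Undo the operations in reverse order, starting from position 17:
  undo op 4 (cut 13): 17 ← 12
  undo op 3 (out-shuffle, from bottom half): 12 ← 15
  undo op 2 (out-shuffle, from top half): 15 ← 8
  undo op 1 (out-shuffle, from bottom half): 8 ← 13
So the card at position 17 came from original position 13.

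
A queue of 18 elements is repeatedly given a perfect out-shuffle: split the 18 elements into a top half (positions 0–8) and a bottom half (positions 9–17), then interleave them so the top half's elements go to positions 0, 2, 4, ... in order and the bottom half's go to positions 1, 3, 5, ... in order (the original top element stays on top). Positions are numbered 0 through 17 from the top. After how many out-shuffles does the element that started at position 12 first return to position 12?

Follow position 12 under repeated out-shuffles:
12 → 7 → 14 → 11 → 5 → 10 → 3 → 6 → 12
It first returns after 8 out-shuffles.

8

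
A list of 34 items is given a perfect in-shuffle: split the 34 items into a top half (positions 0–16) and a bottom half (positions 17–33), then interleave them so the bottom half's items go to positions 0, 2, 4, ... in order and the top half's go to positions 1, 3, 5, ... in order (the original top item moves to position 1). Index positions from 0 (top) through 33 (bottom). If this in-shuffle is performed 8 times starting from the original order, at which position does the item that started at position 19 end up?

Track the item's position through each in-shuffle:
19 → 4 → 9 → 19 → 4 → 9 → 19 → 4 → 9

9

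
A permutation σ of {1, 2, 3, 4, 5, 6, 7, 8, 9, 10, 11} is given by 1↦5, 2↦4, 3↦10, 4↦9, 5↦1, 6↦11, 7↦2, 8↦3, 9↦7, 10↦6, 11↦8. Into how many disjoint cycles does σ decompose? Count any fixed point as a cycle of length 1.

3

Cycle decomposition: (1 5) (2 4 9 7) (3 10 6 11 8).
3 cycles.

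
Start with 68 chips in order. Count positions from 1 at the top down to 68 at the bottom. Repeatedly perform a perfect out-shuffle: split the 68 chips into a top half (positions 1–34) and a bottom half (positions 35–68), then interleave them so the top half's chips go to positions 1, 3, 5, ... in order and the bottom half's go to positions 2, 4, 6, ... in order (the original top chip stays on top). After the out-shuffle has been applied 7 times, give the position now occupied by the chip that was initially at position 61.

Track the chip's position through each out-shuffle:
61 → 54 → 40 → 12 → 23 → 45 → 22 → 43

43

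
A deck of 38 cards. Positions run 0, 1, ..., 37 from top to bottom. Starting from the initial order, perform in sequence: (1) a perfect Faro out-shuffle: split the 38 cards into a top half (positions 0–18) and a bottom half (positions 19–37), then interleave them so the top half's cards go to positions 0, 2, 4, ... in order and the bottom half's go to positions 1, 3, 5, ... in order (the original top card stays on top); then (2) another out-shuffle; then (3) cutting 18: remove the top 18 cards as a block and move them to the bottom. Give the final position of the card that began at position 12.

31

Track the card from position 12 forward through each operation:
  after op 1 (out-shuffle): 12 → 24
  after op 2 (out-shuffle): 24 → 11
  after op 3 (cut 18): 11 → 31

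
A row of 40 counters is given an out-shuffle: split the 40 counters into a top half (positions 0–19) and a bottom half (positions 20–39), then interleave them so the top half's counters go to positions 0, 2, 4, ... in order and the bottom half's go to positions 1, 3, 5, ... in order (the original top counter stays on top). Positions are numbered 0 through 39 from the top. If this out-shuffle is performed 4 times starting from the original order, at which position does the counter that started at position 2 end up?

Track the counter's position through each out-shuffle:
2 → 4 → 8 → 16 → 32

32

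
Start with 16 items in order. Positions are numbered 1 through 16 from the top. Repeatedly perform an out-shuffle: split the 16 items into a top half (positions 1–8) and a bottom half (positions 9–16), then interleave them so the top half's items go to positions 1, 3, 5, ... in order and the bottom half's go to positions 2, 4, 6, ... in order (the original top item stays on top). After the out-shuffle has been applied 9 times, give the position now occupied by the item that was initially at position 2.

Track the item's position through each out-shuffle:
2 → 3 → 5 → 9 → 2 → 3 → 5 → 9 → 2 → 3

3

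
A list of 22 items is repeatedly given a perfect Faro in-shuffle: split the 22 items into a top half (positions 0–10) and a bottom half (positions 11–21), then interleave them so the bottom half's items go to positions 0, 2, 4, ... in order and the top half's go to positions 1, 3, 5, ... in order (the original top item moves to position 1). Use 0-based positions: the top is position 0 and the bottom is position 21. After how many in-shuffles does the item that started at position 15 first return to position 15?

11

Follow position 15 under repeated in-shuffles:
15 → 8 → 17 → 12 → 2 → 5 → 11 → 0 → 1 → 3 → 7 → 15
It first returns after 11 in-shuffles.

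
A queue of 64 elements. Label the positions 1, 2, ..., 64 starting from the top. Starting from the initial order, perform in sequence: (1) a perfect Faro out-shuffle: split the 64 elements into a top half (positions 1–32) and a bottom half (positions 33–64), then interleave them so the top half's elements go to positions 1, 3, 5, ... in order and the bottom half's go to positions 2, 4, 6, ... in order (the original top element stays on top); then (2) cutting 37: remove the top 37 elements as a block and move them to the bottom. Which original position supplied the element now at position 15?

Undo the operations in reverse order, starting from position 15:
  undo op 2 (cut 37): 15 ← 52
  undo op 1 (out-shuffle, from bottom half): 52 ← 58
So the element at position 15 came from original position 58.

58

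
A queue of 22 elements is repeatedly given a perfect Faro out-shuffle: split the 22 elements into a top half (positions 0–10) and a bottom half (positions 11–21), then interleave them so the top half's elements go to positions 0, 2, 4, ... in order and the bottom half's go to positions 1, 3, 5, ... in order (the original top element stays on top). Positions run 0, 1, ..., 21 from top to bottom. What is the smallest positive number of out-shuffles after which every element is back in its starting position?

The out-shuffle permutes the 22 positions with cycle lengths [1, 1, 2, 3, 3, 6, 6].
Every element is home exactly when every cycle has completed a whole number of laps, i.e. after lcm(1, 2, 3, 6) = 6 out-shuffles.

6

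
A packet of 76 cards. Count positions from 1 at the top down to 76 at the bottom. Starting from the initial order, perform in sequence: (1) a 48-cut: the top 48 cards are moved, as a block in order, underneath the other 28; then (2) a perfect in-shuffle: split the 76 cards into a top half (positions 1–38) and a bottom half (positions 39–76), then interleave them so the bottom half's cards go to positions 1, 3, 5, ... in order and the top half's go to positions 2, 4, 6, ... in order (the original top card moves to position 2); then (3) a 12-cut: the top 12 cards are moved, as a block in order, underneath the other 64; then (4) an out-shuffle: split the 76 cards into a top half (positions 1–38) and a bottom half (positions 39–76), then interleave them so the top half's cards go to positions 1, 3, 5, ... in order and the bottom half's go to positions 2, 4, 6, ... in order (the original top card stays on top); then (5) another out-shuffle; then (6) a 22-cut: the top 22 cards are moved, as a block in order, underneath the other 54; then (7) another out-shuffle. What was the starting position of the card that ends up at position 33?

Undo the operations in reverse order, starting from position 33:
  undo op 7 (out-shuffle, from top half): 33 ← 17
  undo op 6 (cut 22): 17 ← 39
  undo op 5 (out-shuffle, from top half): 39 ← 20
  undo op 4 (out-shuffle, from bottom half): 20 ← 48
  undo op 3 (cut 12): 48 ← 60
  undo op 2 (in-shuffle, from top half): 60 ← 30
  undo op 1 (cut 48): 30 ← 2
So the card at position 33 came from original position 2.

2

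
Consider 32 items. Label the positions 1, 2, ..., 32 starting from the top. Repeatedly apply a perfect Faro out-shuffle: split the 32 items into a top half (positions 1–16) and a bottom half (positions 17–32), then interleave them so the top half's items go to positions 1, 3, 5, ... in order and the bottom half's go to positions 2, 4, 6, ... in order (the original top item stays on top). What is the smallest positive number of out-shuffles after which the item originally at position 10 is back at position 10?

Follow position 10 under repeated out-shuffles:
10 → 19 → 6 → 11 → 21 → 10
It first returns after 5 out-shuffles.

5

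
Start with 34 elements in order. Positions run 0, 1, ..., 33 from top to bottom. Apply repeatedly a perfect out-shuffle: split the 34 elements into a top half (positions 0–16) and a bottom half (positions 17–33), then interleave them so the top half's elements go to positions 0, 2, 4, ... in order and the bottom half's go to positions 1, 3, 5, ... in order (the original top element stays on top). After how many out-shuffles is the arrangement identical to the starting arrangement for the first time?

10

The out-shuffle permutes the 34 positions with cycle lengths [1, 1, 2, 10, 10, 10].
Every element is home exactly when every cycle has completed a whole number of laps, i.e. after lcm(1, 2, 10) = 10 out-shuffles.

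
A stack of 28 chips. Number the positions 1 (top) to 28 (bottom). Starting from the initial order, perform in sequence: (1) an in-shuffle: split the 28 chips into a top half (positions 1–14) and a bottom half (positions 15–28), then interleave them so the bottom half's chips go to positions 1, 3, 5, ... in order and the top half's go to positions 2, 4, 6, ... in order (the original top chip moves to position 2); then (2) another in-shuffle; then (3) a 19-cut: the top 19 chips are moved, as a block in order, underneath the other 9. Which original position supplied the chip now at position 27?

Undo the operations in reverse order, starting from position 27:
  undo op 3 (cut 19): 27 ← 18
  undo op 2 (in-shuffle, from top half): 18 ← 9
  undo op 1 (in-shuffle, from bottom half): 9 ← 19
So the chip at position 27 came from original position 19.

19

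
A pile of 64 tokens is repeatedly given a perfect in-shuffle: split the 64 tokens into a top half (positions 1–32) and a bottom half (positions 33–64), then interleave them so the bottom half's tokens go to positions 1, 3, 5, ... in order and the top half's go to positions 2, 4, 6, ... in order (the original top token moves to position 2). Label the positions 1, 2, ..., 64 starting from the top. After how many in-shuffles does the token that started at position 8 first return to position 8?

12

Follow position 8 under repeated in-shuffles:
8 → 16 → 32 → 64 → 63 → 61 → 57 → 49 → 33 → 1 → 2 → 4 → 8
It first returns after 12 in-shuffles.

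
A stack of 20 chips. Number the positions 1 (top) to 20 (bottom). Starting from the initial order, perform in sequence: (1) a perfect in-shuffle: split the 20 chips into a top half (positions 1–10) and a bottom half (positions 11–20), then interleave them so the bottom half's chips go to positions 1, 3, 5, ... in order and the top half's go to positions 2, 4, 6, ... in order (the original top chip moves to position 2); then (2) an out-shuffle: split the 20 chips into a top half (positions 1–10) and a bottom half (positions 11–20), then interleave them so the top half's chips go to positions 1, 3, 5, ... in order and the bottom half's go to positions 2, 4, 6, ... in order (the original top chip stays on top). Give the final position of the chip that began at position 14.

13

Track the chip from position 14 forward through each operation:
  after op 1 (in-shuffle): 14 → 7
  after op 2 (out-shuffle): 7 → 13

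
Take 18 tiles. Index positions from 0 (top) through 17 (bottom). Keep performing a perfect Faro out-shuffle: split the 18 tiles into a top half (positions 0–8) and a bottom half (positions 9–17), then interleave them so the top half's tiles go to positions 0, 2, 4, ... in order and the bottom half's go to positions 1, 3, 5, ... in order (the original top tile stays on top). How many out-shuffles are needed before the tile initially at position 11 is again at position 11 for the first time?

8

Follow position 11 under repeated out-shuffles:
11 → 5 → 10 → 3 → 6 → 12 → 7 → 14 → 11
It first returns after 8 out-shuffles.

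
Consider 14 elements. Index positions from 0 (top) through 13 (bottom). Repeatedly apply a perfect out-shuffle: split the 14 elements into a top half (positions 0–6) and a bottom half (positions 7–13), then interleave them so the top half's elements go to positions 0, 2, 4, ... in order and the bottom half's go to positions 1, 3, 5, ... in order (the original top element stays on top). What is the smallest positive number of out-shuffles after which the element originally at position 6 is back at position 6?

Follow position 6 under repeated out-shuffles:
6 → 12 → 11 → 9 → 5 → 10 → 7 → 1 → 2 → 4 → 8 → 3 → 6
It first returns after 12 out-shuffles.

12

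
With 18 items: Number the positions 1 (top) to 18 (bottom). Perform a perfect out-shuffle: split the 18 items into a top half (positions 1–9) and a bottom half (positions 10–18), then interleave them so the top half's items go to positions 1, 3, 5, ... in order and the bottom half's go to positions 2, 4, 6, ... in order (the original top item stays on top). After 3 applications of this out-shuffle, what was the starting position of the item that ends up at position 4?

Work backwards from position 4, undoing one out-shuffle at a time:
4 ← 11 ← 6 ← 12
So the item now at position 4 started at position 12.

12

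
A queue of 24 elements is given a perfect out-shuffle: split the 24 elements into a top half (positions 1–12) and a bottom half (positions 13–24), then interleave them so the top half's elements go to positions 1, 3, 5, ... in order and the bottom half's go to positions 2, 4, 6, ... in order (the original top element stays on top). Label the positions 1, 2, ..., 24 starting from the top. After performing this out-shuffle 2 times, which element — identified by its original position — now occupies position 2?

7

Work backwards from position 2, undoing one out-shuffle at a time:
2 ← 13 ← 7
So the element now at position 2 started at position 7.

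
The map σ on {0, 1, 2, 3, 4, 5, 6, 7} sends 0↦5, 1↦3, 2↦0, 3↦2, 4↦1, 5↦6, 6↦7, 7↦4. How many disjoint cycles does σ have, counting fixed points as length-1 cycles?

1

Cycle decomposition: (0 5 6 7 4 1 3 2).
1 cycle.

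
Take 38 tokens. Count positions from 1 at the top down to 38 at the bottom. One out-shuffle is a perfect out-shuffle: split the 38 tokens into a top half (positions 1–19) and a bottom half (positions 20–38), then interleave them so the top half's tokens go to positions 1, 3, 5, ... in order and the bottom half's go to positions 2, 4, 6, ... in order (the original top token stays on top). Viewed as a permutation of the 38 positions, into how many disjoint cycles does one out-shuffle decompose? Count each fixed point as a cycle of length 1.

3

Trace each unvisited position around until it returns:
(1) (2 3 5 9 17 33 ... len 36) (38)
3 cycles in total.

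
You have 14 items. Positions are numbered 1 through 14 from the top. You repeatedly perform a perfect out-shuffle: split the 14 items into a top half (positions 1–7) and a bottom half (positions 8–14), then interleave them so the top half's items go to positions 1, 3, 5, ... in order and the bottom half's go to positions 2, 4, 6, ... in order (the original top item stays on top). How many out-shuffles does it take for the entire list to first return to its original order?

The out-shuffle permutes the 14 positions with cycle lengths [1, 1, 12].
Every item is home exactly when every cycle has completed a whole number of laps, i.e. after lcm(1, 12) = 12 out-shuffles.

12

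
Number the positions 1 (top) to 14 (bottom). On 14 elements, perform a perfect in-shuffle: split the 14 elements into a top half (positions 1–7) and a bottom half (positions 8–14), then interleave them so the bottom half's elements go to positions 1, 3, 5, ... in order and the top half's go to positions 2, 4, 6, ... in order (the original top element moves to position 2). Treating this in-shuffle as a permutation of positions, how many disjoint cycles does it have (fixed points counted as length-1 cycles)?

4

Trace each unvisited position around until it returns:
(1 2 4 8) (3 6 12 9) (5 10) (7 14 13 11)
4 cycles in total.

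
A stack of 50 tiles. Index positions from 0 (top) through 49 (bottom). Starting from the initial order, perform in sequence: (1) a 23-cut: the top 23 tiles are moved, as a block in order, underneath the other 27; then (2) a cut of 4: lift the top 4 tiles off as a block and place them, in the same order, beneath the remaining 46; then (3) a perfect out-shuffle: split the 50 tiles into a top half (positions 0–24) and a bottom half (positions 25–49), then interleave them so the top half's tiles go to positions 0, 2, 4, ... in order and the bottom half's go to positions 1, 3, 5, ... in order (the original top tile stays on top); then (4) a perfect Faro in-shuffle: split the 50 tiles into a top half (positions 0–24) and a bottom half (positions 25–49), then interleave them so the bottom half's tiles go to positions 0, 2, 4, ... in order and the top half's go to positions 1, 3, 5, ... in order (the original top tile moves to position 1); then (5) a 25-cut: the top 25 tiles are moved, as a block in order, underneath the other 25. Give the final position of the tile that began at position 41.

Track the tile from position 41 forward through each operation:
  after op 1 (cut 23): 41 → 18
  after op 2 (cut 4): 18 → 14
  after op 3 (out-shuffle): 14 → 28
  after op 4 (in-shuffle): 28 → 6
  after op 5 (cut 25): 6 → 31

31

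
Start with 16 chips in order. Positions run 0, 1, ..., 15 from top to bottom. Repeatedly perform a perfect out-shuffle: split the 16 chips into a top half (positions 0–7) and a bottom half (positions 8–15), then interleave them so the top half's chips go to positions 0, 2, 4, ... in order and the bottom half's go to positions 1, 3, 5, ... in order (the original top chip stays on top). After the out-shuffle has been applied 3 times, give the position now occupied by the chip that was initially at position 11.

Track the chip's position through each out-shuffle:
11 → 7 → 14 → 13

13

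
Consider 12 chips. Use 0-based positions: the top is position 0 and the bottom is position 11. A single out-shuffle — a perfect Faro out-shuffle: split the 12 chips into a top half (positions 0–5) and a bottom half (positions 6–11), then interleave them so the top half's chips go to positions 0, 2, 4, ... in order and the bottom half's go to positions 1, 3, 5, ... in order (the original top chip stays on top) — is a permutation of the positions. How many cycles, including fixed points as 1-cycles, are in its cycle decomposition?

Trace each unvisited position around until it returns:
(0) (1 2 4 8 5 10 9 7 3 6) (11)
3 cycles in total.

3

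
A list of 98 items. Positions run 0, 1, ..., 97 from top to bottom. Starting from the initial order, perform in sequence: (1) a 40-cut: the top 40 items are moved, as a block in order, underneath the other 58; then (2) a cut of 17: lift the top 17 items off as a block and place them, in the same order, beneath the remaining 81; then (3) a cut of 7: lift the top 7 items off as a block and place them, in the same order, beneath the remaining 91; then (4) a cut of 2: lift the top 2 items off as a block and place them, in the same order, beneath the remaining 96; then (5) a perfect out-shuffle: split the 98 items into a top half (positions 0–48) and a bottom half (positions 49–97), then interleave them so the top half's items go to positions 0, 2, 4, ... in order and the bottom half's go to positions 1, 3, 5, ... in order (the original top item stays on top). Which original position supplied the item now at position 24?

78

Undo the operations in reverse order, starting from position 24:
  undo op 5 (out-shuffle, from top half): 24 ← 12
  undo op 4 (cut 2): 12 ← 14
  undo op 3 (cut 7): 14 ← 21
  undo op 2 (cut 17): 21 ← 38
  undo op 1 (cut 40): 38 ← 78
So the item at position 24 came from original position 78.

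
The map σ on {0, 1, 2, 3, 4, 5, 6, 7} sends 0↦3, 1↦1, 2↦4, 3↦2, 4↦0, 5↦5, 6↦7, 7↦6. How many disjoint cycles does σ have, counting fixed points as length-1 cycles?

4

Cycle decomposition: (0 3 2 4) (1) (5) (6 7).
4 cycles.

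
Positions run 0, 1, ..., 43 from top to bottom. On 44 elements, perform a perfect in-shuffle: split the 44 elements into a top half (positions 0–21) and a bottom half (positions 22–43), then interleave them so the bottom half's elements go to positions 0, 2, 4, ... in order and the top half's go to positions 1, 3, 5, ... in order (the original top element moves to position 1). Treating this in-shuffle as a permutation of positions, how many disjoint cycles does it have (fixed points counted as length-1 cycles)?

7

Trace each unvisited position around until it returns:
(0 1 3 7 15 31 ... len 12) (2 5 11 23) (4 9 19 39 34 24) (6 13 27 10 21 43 ... len 12) (8 17 35 26) (14 29) (20 41 38 32)
7 cycles in total.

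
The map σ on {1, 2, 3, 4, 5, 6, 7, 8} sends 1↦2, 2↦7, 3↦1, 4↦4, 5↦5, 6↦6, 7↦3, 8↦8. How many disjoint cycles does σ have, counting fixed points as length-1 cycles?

Cycle decomposition: (1 2 7 3) (4) (5) (6) (8).
5 cycles.

5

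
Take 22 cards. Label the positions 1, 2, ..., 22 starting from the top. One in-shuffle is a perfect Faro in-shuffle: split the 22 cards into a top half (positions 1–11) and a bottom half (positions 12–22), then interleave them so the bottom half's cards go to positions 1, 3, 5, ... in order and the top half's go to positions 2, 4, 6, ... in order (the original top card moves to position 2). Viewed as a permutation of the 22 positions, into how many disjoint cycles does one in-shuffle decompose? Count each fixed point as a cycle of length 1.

Trace each unvisited position around until it returns:
(1 2 4 8 16 9 ... len 11) (5 10 20 17 11 22 ... len 11)
2 cycles in total.

2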